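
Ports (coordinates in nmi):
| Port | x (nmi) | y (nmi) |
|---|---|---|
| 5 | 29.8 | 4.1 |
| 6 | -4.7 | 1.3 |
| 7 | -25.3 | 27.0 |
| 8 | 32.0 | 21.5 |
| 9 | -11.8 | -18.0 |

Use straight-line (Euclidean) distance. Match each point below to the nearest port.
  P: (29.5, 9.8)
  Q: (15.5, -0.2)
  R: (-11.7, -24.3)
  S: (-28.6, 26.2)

P at (29.5, 9.8):
  5: 5.7 nmi
  6: 35.2 nmi
  7: 57.4 nmi
  8: 12.0 nmi
  9: 49.8 nmi
  → nearest: 5 (5.7 nmi)
Q at (15.5, -0.2):
  5: 14.9 nmi
  6: 20.3 nmi
  7: 49.0 nmi
  8: 27.3 nmi
  9: 32.6 nmi
  → nearest: 5 (14.9 nmi)
R at (-11.7, -24.3):
  5: 50.3 nmi
  6: 26.5 nmi
  7: 53.1 nmi
  8: 63.3 nmi
  9: 6.3 nmi
  → nearest: 9 (6.3 nmi)
S at (-28.6, 26.2):
  5: 62.4 nmi
  6: 34.5 nmi
  7: 3.4 nmi
  8: 60.8 nmi
  9: 47.3 nmi
  → nearest: 7 (3.4 nmi)

P→5; Q→5; R→9; S→7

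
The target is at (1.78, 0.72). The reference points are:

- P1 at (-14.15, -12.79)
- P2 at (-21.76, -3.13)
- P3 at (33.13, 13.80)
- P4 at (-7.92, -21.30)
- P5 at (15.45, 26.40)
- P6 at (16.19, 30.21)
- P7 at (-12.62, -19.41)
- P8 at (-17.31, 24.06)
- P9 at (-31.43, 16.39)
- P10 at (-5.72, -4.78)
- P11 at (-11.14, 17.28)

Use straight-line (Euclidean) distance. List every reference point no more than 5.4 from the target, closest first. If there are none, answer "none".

Distances from (1.78, 0.72):
P1: √((-15.93)² + (-13.51)²) = √(253.7649 + 182.5201) = 20.89
P2: √((-23.54)² + (-3.85)²) = √(554.1316 + 14.8225) = 23.85
P3: √((31.35)² + (13.08)²) = √(982.8225 + 171.0864) = 33.97
P4: √((-9.70)² + (-22.02)²) = √(94.0900 + 484.8804) = 24.06
P5: √((13.67)² + (25.68)²) = √(186.8689 + 659.4624) = 29.09
P6: √((14.41)² + (29.49)²) = √(207.6481 + 869.6601) = 32.82
P7: √((-14.40)² + (-20.13)²) = √(207.3600 + 405.2169) = 24.75
P8: √((-19.09)² + (23.34)²) = √(364.4281 + 544.7556) = 30.15
P9: √((-33.21)² + (15.67)²) = √(1102.9041 + 245.5489) = 36.72
P10: √((-7.50)² + (-5.50)²) = √(56.2500 + 30.2500) = 9.30
P11: √((-12.92)² + (16.56)²) = √(166.9264 + 274.2336) = 21.00
Threshold 5.4: none within range.

none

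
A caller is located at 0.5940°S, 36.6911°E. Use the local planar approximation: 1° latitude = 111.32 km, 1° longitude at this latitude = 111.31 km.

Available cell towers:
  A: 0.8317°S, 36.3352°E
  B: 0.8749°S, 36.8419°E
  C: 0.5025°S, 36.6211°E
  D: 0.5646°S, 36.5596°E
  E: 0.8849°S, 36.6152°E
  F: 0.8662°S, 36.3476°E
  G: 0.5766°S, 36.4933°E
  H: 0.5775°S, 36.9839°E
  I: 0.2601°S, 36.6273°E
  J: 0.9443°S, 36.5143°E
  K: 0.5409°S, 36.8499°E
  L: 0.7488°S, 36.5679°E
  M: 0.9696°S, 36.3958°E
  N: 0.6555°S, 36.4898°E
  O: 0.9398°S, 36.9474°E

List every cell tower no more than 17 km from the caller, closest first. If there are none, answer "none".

C, D

Distances from 0.5940°S, 36.6911°E:
A: 47.6397 km
B: 35.4902 km
C: 12.8242 km
D: 14.9987 km
E: 33.4669 km
F: 48.7861 km
G: 22.1022 km
H: 32.6433 km
I: 37.8421 km
J: 43.6798 km
K: 18.6382 km
L: 22.0230 km
M: 53.1851 km
N: 23.4293 km
O: 47.9136 km
Threshold 17 km: C (12.8242 km), D (14.9987 km) are within range.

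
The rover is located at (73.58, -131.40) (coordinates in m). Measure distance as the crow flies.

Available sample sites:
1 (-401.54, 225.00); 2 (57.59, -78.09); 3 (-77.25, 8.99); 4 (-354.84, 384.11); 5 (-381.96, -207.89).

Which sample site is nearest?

2

Distances from (73.58, -131.40):
1: 593.94 m
2: 55.66 m
3: 206.06 m
4: 670.29 m
5: 461.92 m
Minimum: 2 at 55.66 m.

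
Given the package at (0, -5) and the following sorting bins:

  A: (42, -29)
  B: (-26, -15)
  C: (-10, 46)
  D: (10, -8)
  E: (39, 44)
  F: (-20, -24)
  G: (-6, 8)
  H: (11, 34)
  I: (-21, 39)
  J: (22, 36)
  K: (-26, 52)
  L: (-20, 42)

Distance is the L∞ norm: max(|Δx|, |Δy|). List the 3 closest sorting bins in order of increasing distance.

D, G, F

Distances from (0, -5):
A: 42
B: 26
C: 51
D: 10
E: 49
F: 20
G: 13
H: 39
I: 44
J: 41
K: 57
L: 47
Sorted: D (10) < G (13) < F (20) < B (26) < H (39) < …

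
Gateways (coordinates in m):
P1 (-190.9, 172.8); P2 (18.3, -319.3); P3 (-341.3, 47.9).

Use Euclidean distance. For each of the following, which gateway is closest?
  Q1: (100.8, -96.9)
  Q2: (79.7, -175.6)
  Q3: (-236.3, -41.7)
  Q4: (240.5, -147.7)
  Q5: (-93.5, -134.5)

Q1→P2; Q2→P2; Q3→P3; Q4→P2; Q5→P2

Q1 at (100.8, -96.9):
  P1: 397.3 m
  P2: 237.2 m
  P3: 465.2 m
  → nearest: P2 (237.2 m)
Q2 at (79.7, -175.6):
  P1: 441.1 m
  P2: 156.3 m
  P3: 476.6 m
  → nearest: P2 (156.3 m)
Q3 at (-236.3, -41.7):
  P1: 219.3 m
  P2: 376.7 m
  P3: 138.0 m
  → nearest: P3 (138.0 m)
Q4 at (240.5, -147.7):
  P1: 537.4 m
  P2: 280.7 m
  P3: 613.8 m
  → nearest: P2 (280.7 m)
Q5 at (-93.5, -134.5):
  P1: 322.4 m
  P2: 216.0 m
  P3: 307.7 m
  → nearest: P2 (216.0 m)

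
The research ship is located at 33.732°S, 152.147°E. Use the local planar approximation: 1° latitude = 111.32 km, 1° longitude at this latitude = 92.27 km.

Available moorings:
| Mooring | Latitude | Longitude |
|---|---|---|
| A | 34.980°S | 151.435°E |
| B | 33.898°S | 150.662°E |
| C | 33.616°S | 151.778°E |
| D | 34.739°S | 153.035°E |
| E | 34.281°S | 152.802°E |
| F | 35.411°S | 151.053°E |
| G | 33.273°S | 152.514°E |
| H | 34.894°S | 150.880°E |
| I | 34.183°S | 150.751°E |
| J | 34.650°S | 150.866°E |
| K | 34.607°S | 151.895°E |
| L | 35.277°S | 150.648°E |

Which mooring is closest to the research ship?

C

Distances from 33.732°S, 152.147°E:
A: 153.678 km
B: 138.261 km
C: 36.414 km
D: 138.851 km
E: 85.951 km
F: 212.423 km
G: 61.298 km
H: 174.354 km
I: 138.247 km
J: 156.249 km
K: 100.142 km
L: 220.705 km
Minimum: C at 36.414 km.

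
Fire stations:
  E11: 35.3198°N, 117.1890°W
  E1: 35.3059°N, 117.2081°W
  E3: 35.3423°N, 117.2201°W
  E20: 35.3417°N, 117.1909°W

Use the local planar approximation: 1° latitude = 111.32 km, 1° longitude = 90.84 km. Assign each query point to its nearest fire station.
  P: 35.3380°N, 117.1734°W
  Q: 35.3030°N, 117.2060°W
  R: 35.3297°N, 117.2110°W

P at 35.3380°N, 117.1734°W:
  E11: √((-0.0182·111.32)² + (-0.0156·90.84)²) = √(4.104773 + 2.008184) = 2.4724 km
  E1: √((-0.0321·111.32)² + (-0.0347·90.84)²) = √(12.768987 + 9.936037) = 4.7650 km
  E3: √((0.0043·111.32)² + (-0.0467·90.84)²) = √(0.229131 + 17.996498) = 4.2691 km
  E20: √((0.0037·111.32)² + (-0.0175·90.84)²) = √(0.169648 + 2.527146) = 1.6422 km
  → nearest: E20 (1.6422 km)
Q at 35.3030°N, 117.2060°W:
  E11: √((0.0168·111.32)² + (0.0170·90.84)²) = √(3.497558 + 2.384801) = 2.4254 km
  E1: √((0.0029·111.32)² + (-0.0021·90.84)²) = √(0.104218 + 0.036391) = 0.3750 km
  E3: √((0.0393·111.32)² + (-0.0141·90.84)²) = √(19.139540 + 1.640561) = 4.5585 km
  E20: √((0.0387·111.32)² + (0.0151·90.84)²) = √(18.559588 + 1.881517) = 4.5212 km
  → nearest: E1 (0.3750 km)
R at 35.3297°N, 117.2110°W:
  E11: √((-0.0099·111.32)² + (0.0220·90.84)²) = √(1.214554 + 3.993922) = 2.2822 km
  E1: √((-0.0238·111.32)² + (0.0029·90.84)²) = √(7.019405 + 0.069399) = 2.6625 km
  E3: √((0.0126·111.32)² + (-0.0091·90.84)²) = √(1.967377 + 0.683340) = 1.6281 km
  E20: √((0.0120·111.32)² + (0.0201·90.84)²) = √(1.784469 + 3.333852) = 2.2624 km
  → nearest: E3 (1.6281 km)

P→E20; Q→E1; R→E3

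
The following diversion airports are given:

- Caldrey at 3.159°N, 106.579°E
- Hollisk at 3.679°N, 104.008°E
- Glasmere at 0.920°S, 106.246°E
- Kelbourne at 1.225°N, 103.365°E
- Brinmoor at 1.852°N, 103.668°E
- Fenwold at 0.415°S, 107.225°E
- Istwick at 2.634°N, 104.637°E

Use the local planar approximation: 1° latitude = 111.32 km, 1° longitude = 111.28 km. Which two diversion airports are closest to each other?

Pairwise distances:
Caldrey–Hollisk: 291.898 km
Caldrey–Glasmere: 455.584 km
Caldrey–Kelbourne: 417.453 km
Caldrey–Brinmoor: 355.110 km
Caldrey–Fenwold: 404.300 km
Caldrey–Istwick: 223.869 km
Hollisk–Glasmere: 569.322 km
Hollisk–Kelbourne: 282.395 km
Hollisk–Brinmoor: 206.871 km
Hollisk–Fenwold: 579.532 km
Hollisk–Istwick: 135.764 km
Glasmere–Kelbourne: 399.749 km
Glasmere–Brinmoor: 421.332 km
Glasmere–Fenwold: 122.592 km
Glasmere–Istwick: 434.261 km
Kelbourne–Brinmoor: 77.515 km
Kelbourne–Fenwold: 466.728 km
Kelbourne–Istwick: 211.277 km
Brinmoor–Fenwold: 469.428 km
Brinmoor–Istwick: 138.584 km
Fenwold–Istwick: 445.132 km
Closest pair: Kelbourne–Brinmoor at 77.515 km.

Kelbourne and Brinmoor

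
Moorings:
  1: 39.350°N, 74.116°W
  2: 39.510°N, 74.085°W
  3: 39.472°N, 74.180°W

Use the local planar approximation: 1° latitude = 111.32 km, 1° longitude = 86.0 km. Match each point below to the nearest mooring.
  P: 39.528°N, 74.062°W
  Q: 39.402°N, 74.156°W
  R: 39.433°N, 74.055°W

P→2; Q→1; R→2

P at 39.528°N, 74.062°W:
  1: 20.352 km
  2: 2.816 km
  3: 11.910 km
  → nearest: 2 (2.816 km)
Q at 39.402°N, 74.156°W:
  1: 6.734 km
  2: 13.484 km
  3: 8.061 km
  → nearest: 1 (6.734 km)
R at 39.433°N, 74.055°W:
  1: 10.625 km
  2: 8.952 km
  3: 11.594 km
  → nearest: 2 (8.952 km)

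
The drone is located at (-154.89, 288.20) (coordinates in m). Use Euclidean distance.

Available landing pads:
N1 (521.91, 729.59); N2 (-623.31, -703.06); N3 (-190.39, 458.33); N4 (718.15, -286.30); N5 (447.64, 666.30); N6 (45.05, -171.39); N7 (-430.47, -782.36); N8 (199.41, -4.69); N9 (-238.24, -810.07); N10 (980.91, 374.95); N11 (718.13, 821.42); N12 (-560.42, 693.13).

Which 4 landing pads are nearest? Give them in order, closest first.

N3, N8, N6, N12

Distances from (-154.89, 288.20):
N1: √((676.80)² + (441.39)²) = √(458058.2400 + 194825.1321) = 808.01 m
N2: √((-468.42)² + (-991.26)²) = √(219417.2964 + 982596.3876) = 1096.36 m
N3: √((-35.50)² + (170.13)²) = √(1260.2500 + 28944.2169) = 173.79 m
N4: √((873.04)² + (-574.50)²) = √(762198.8416 + 330050.2500) = 1045.11 m
N5: √((602.53)² + (378.10)²) = √(363042.4009 + 142959.6100) = 711.34 m
N6: √((199.94)² + (-459.59)²) = √(39976.0036 + 211222.9681) = 501.20 m
N7: √((-275.58)² + (-1070.56)²) = √(75944.3364 + 1146098.7136) = 1105.46 m
N8: √((354.30)² + (-292.89)²) = √(125528.4900 + 85784.5521) = 459.69 m
N9: √((-83.35)² + (-1098.27)²) = √(6947.2225 + 1206196.9929) = 1101.43 m
N10: √((1135.80)² + (86.75)²) = √(1290041.6400 + 7525.5625) = 1139.11 m
N11: √((873.02)² + (533.22)²) = √(762163.9204 + 284323.5684) = 1022.98 m
N12: √((-405.53)² + (404.93)²) = √(164454.5809 + 163968.3049) = 573.08 m
Sorted: N3 (173.79 m) < N8 (459.69 m) < N6 (501.20 m) < N12 (573.08 m) < N5 (711.34 m) < N1 (808.01 m) < …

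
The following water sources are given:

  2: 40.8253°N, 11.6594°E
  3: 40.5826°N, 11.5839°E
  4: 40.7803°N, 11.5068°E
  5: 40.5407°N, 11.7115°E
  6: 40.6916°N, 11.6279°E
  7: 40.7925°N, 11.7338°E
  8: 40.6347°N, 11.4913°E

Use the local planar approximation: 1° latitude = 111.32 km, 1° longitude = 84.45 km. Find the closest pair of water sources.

2 and 7

Pairwise distances:
2–3: √((-0.2427·111.32)² + (-0.0755·84.45)²) = √(729.937958 + 40.653057) = 27.7595 km
2–4: √((-0.0450·111.32)² + (-0.1526·84.45)²) = √(25.094088 + 166.076573) = 13.8264 km
2–5: √((-0.2846·111.32)² + (0.0521·84.45)²) = √(1003.728341 + 19.358636) = 31.9857 km
2–6: √((-0.1337·111.32)² + (-0.0315·84.45)²) = √(221.518096 + 7.076531) = 15.1193 km
2–7: √((-0.0328·111.32)² + (0.0744·84.45)²) = √(13.331962 + 39.477094) = 7.2670 km
2–8: √((-0.1906·111.32)² + (-0.1681·84.45)²) = √(450.186210 + 201.527694) = 25.5287 km
3–4: √((0.1977·111.32)² + (-0.0771·84.45)²) = √(484.350479 + 42.394358) = 22.9509 km
3–5: √((-0.0419·111.32)² + (0.1276·84.45)²) = √(21.755769 + 116.118297) = 11.7420 km
3–6: √((0.1090·111.32)² + (0.0440·84.45)²) = √(147.231044 + 13.807170) = 12.6901 km
3–7: √((0.2099·111.32)² + (0.1499·84.45)²) = √(545.973134 + 160.251673) = 26.5749 km
3–8: √((0.0521·111.32)² + (-0.0926·84.45)²) = √(33.637355 + 61.153495) = 9.7361 km
4–5: √((-0.2396·111.32)² + (0.2047·84.45)²) = √(711.410094 + 298.837430) = 31.7844 km
4–6: √((-0.0887·111.32)² + (0.1211·84.45)²) = √(97.497535 + 104.589381) = 14.2157 km
4–7: √((0.0122·111.32)² + (0.2270·84.45)²) = √(1.844446 + 367.494651) = 19.2182 km
4–8: √((-0.1456·111.32)² + (-0.0155·84.45)²) = √(262.705488 + 1.713416) = 16.2610 km
5–6: √((0.1509·111.32)² + (-0.0836·84.45)²) = √(282.179120 + 49.843882) = 18.2215 km
5–7: √((0.2518·111.32)² + (0.0223·84.45)²) = √(785.701979 + 3.546574) = 28.0936 km
5–8: √((0.0940·111.32)² + (-0.2202·84.45)²) = √(109.496970 + 345.807125) = 21.3379 km
6–7: √((0.1009·111.32)² + (0.1059·84.45)²) = √(126.162047 + 79.981810) = 14.3577 km
6–8: √((-0.0569·111.32)² + (-0.1366·84.45)²) = √(40.120924 + 133.076297) = 13.1604 km
7–8: √((-0.1578·111.32)² + (-0.2425·84.45)²) = √(308.574755 + 419.394561) = 26.9809 km
Closest pair: 2–7 at 7.2670 km.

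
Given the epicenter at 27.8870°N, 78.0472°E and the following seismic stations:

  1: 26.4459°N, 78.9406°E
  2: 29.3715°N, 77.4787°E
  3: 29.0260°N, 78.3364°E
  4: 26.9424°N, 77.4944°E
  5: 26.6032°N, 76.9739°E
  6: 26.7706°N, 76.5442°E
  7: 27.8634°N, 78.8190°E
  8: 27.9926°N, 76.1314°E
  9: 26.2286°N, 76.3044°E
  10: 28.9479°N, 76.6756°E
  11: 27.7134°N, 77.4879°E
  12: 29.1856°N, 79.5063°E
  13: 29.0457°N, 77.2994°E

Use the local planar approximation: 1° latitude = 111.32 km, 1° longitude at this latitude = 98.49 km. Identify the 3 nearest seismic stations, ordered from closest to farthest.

11, 7, 4

Distances from 27.8870°N, 78.0472°E:
1: √((-1.4411·111.32)² + (0.8934·98.49)²) = √(25735.619782 + 7742.410098) = 182.9700 km
2: √((1.4845·111.32)² + (-0.5685·98.49)²) = √(27309.062991 + 3135.055351) = 174.4824 km
3: √((1.1390·111.32)² + (0.2892·98.49)²) = √(16076.586571 + 811.298835) = 129.9534 km
4: √((-0.9446·111.32)² + (-0.5528·98.49)²) = √(11057.126490 + 2964.287643) = 118.4121 km
5: √((-1.2838·111.32)² + (-1.0733·98.49)²) = √(20424.015812 + 11174.459701) = 177.7596 km
6: √((-1.1164·111.32)² + (-1.5030·98.49)²) = √(15444.933792 + 21913.020048) = 193.2821 km
7: √((-0.0236·111.32)² + (0.7718·98.49)²) = √(6.901928 + 5778.216677) = 76.0600 km
8: √((0.1056·111.32)² + (-1.9158·98.49)²) = √(138.189241 + 35602.837556) = 189.0530 km
9: √((-1.6584·111.32)² + (-1.7428·98.49)²) = √(34081.992261 + 29463.163610) = 252.0816 km
10: √((1.0609·111.32)² + (-1.3716·98.49)²) = √(13947.465446 + 18249.006580) = 179.4338 km
11: √((-0.1736·111.32)² + (-0.5593·98.49)²) = √(373.461500 + 3034.407573) = 58.3770 km
12: √((1.2986·111.32)² + (1.4591·98.49)²) = √(20897.637546 + 20651.632582) = 203.8364 km
13: √((1.1587·111.32)² + (-0.7478·98.49)²) = √(16637.513055 + 5424.443581) = 148.5327 km
Sorted: 11 (58.3770 km) < 7 (76.0600 km) < 4 (118.4121 km) < 3 (129.9534 km) < 13 (148.5327 km) < …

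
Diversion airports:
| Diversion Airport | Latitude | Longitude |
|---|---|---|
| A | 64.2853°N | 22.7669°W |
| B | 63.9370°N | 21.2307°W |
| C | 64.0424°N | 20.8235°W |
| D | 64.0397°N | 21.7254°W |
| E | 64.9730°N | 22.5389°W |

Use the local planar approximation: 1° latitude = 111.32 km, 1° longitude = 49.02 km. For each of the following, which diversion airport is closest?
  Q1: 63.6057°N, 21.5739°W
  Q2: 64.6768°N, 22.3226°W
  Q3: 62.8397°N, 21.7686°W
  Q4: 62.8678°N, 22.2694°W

Q1→B; Q2→E; Q3→B; Q4→B

Q1 at 63.6057°N, 21.5739°W:
  A: √((0.6796·111.32)² + (-1.1930·49.02)²) = √(5723.387303 + 3420.010986) = 95.6211 km
  B: √((0.3313·111.32)² + (0.3432·49.02)²) = √(1360.157708 + 283.035670) = 40.5363 km
  C: √((0.4367·111.32)² + (0.7504·49.02)²) = √(2363.266938 + 1353.107386) = 60.9621 km
  D: √((0.4340·111.32)² + (-0.1515·49.02)²) = √(2334.134374 + 55.153348) = 48.8803 km
  E: √((1.3673·111.32)² + (-0.9650·49.02)²) = √(23167.225340 + 2237.696798) = 159.3892 km
  → nearest: B (40.5363 km)
Q2 at 64.6768°N, 22.3226°W:
  A: √((-0.3915·111.32)² + (-0.4443·49.02)²) = √(1899.371548 + 474.350366) = 48.7209 km
  B: √((-0.7398·111.32)² + (1.0919·49.02)²) = √(6782.269600 + 2864.918988) = 98.2201 km
  C: √((-0.6344·111.32)² + (1.4991·49.02)²) = √(4987.383268 + 5400.174853) = 101.9194 km
  D: √((-0.6371·111.32)² + (0.5972·49.02)²) = √(5029.926112 + 857.010636) = 76.7264 km
  E: √((0.2962·111.32)² + (-0.2163·49.02)²) = √(1087.217674 + 112.424160) = 34.6358 km
  → nearest: E (34.6358 km)
Q3 at 62.8397°N, 21.7686°W:
  A: √((1.4456·111.32)² + (-0.9983·49.02)²) = √(25896.595571 + 2394.797279) = 168.2005 km
  B: √((1.0973·111.32)² + (0.5379·49.02)²) = √(14920.973317 + 695.263936) = 124.9649 km
  C: √((1.2027·111.32)² + (0.9451·49.02)²) = √(17925.076477 + 2146.357895) = 141.6737 km
  D: √((1.2000·111.32)² + (0.0432·49.02)²) = √(17844.685056 + 4.484501) = 133.6008 km
  E: √((2.1333·111.32)² + (-0.7703·49.02)²) = √(56396.254543 + 1425.825605) = 240.4622 km
  → nearest: B (124.9649 km)
Q4 at 62.8678°N, 22.2694°W:
  A: √((1.4175·111.32)² + (-0.4975·49.02)²) = √(24899.609175 + 594.747718) = 159.6695 km
  B: √((1.0692·111.32)² + (1.0387·49.02)²) = √(14166.556417 + 2592.548425) = 129.4570 km
  C: √((1.1746·111.32)² + (1.4459·49.02)²) = √(17097.254970 + 5023.693436) = 148.7311 km
  D: √((1.1719·111.32)² + (0.5440·49.02)²) = √(17018.743932 + 711.122489) = 133.1535 km
  E: √((2.1052·111.32)² + (-0.2695·49.02)²) = √(54920.327458 + 174.527615) = 234.7229 km
  → nearest: B (129.4570 km)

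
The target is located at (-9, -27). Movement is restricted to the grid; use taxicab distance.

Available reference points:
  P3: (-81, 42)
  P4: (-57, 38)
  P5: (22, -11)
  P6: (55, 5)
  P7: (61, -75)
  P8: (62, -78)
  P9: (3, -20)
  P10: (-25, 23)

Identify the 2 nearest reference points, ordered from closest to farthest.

Distances from (-9, -27):
P3: |-72| + |69| = 72 + 69 = 141
P4: |-48| + |65| = 48 + 65 = 113
P5: |31| + |16| = 31 + 16 = 47
P6: |64| + |32| = 64 + 32 = 96
P7: |70| + |-48| = 70 + 48 = 118
P8: |71| + |-51| = 71 + 51 = 122
P9: |12| + |7| = 12 + 7 = 19
P10: |-16| + |50| = 16 + 50 = 66
Sorted: P9 (19) < P5 (47) < P10 (66) < P6 (96) < …

P9, P5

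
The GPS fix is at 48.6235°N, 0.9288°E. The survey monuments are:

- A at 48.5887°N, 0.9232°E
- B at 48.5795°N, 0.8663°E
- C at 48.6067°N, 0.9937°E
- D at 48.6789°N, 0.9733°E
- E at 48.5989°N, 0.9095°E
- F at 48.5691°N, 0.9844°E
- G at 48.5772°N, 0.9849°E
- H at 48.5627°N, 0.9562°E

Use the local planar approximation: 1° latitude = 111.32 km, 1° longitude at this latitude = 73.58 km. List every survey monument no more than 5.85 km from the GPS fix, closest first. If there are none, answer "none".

E, A, C

Distances from 48.6235°N, 0.9288°E:
A: √((-0.0348·111.32)² + (-0.0056·73.58)²) = √(15.007380 + 0.169784) = 3.8958 km
B: √((-0.0440·111.32)² + (-0.0625·73.58)²) = √(23.991188 + 21.148502) = 6.7186 km
C: √((-0.0168·111.32)² + (0.0649·73.58)²) = √(3.497558 + 22.803891) = 5.1285 km
D: √((0.0554·111.32)² + (0.0445·73.58)²) = √(38.033468 + 10.721106) = 6.9824 km
E: √((-0.0246·111.32)² + (-0.0193·73.58)²) = √(7.499229 + 2.016667) = 3.0848 km
F: √((-0.0544·111.32)² + (0.0556·73.58)²) = √(36.672811 + 16.736674) = 7.3082 km
G: √((-0.0463·111.32)² + (0.0561·73.58)²) = √(26.564912 + 17.039047) = 6.6033 km
H: √((-0.0608·111.32)² + (0.0274·73.58)²) = √(45.809289 + 4.064627) = 7.0621 km
Threshold 5.85 km: E (3.0848 km), A (3.8958 km), C (5.1285 km) are within range.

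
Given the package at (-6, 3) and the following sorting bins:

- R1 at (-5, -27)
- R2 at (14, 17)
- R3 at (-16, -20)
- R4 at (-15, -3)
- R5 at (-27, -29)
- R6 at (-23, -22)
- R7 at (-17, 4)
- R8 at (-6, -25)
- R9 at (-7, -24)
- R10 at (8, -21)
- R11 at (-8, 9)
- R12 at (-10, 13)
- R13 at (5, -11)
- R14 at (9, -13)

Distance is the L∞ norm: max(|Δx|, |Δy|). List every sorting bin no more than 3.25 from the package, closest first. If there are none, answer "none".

Distances from (-6, 3):
R1: 30
R2: 20
R3: 23
R4: 9
R5: 32
R6: 25
R7: 11
R8: 28
R9: 27
R10: 24
R11: 6
R12: 10
R13: 14
R14: 16
Threshold 3.25: none within range.

none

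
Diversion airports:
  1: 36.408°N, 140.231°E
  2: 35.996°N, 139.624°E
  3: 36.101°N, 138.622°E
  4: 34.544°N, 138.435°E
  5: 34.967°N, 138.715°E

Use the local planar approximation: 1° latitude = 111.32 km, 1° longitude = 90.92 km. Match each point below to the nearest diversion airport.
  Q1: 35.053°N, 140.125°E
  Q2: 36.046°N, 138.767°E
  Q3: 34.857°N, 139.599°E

Q1→2; Q2→3; Q3→5

Q1 at 35.053°N, 140.125°E:
  1: 151.146 km
  2: 114.432 km
  3: 179.678 km
  4: 163.769 km
  5: 128.554 km
  → nearest: 2 (114.432 km)
Q2 at 36.046°N, 138.767°E:
  1: 139.073 km
  2: 78.117 km
  3: 14.536 km
  4: 169.906 km
  5: 120.207 km
  → nearest: 3 (14.536 km)
Q3 at 34.857°N, 139.599°E:
  1: 181.968 km
  2: 126.814 km
  3: 164.523 km
  4: 111.419 km
  5: 81.301 km
  → nearest: 5 (81.301 km)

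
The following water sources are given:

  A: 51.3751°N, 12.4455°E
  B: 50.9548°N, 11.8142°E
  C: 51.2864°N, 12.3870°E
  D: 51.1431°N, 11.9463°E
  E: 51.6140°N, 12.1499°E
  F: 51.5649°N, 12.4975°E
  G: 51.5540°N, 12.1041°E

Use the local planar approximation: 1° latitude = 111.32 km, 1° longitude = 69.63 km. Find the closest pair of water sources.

E and G

Pairwise distances:
A–B: 64.1978 km
A–C: 10.6813 km
A–D: 43.3036 km
A–E: 33.6289 km
A–F: 21.4365 km
A–G: 31.0114 km
B–C: 54.3448 km
B–D: 22.8909 km
B–E: 77.0151 km
B–F: 82.9235 km
B–G: 69.6904 km
C–D: 34.5847 km
C–E: 40.0313 km
C–F: 31.9431 km
C–G: 35.7131 km
D–E: 54.3037 km
D–F: 60.6447 km
D–G: 47.0426 km
E–F: 24.8129 km
E–G: 7.4015 km
F–G: 27.4193 km
Closest pair: E–G at 7.4015 km.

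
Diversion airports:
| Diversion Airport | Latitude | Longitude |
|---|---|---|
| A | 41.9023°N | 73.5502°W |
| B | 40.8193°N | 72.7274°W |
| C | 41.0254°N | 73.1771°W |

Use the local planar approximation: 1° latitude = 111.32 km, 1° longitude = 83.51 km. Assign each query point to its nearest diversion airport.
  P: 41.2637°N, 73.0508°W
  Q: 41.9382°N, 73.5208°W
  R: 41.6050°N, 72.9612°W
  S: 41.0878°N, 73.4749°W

P at 41.2637°N, 73.0508°W:
  A: √((0.6386·111.32)² + (-0.4994·83.51)²) = √(5053.639096 + 1739.298184) = 82.4193 km
  B: √((-0.4444·111.32)² + (0.3234·83.51)²) = √(2447.341056 + 729.385287) = 56.3625 km
  C: √((-0.2383·111.32)² + (-0.1263·83.51)²) = √(703.711227 + 111.245812) = 28.5475 km
  → nearest: C (28.5475 km)
Q at 41.9382°N, 73.5208°W:
  A: √((-0.0359·111.32)² + (-0.0294·83.51)²) = √(15.971117 + 6.027978) = 4.6903 km
  B: √((-1.1189·111.32)² + (0.7934·83.51)²) = √(15514.184182 + 4389.968052) = 141.0821 km
  C: √((-0.9128·111.32)² + (0.3437·83.51)²) = √(10325.180634 + 823.827019) = 105.5889 km
  → nearest: A (4.6903 km)
R at 41.6050°N, 72.9612°W:
  A: √((0.2973·111.32)² + (-0.5890·83.51)²) = √(1095.307884 + 2419.399335) = 59.2850 km
  B: √((-0.7857·111.32)² + (0.2338·83.51)²) = √(7649.972987 + 381.211489) = 89.6169 km
  C: √((-0.5796·111.32)² + (-0.2159·83.51)²) = √(4162.968732 + 325.074013) = 66.9929 km
  → nearest: A (59.2850 km)
S at 41.0878°N, 73.4749°W:
  A: √((0.8145·111.32)² + (-0.0753·83.51)²) = √(8221.074288 + 39.542755) = 90.8879 km
  B: √((-0.2685·111.32)² + (0.7475·83.51)²) = √(893.377428 + 3896.721443) = 69.2105 km
  C: √((-0.0624·111.32)² + (0.2978·83.51)²) = √(48.252028 + 618.480988) = 25.8212 km
  → nearest: C (25.8212 km)

P→C; Q→A; R→A; S→C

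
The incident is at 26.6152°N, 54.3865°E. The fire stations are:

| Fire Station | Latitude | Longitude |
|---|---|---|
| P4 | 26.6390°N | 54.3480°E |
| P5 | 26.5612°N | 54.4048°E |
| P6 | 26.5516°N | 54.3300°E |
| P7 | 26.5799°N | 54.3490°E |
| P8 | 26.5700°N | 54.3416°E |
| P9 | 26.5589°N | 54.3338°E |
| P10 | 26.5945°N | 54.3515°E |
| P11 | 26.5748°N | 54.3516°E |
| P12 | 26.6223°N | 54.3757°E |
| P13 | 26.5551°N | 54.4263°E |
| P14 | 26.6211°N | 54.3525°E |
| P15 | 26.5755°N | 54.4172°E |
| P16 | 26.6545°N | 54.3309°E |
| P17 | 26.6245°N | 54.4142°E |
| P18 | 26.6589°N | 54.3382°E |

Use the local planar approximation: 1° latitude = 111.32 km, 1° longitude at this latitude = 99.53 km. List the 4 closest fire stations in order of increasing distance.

P12, P17, P14, P10

Distances from 26.6152°N, 54.3865°E:
P4: 4.6586 km
P5: 6.2812 km
P6: 9.0415 km
P7: 5.4196 km
P8: 6.7297 km
P9: 8.1726 km
P10: 4.1767 km
P11: 5.6826 km
P12: 1.3342 km
P13: 7.7751 km
P14: 3.4472 km
P15: 5.3729 km
P16: 7.0543 km
P17: 2.9450 km
P18: 6.8392 km
Sorted: P12 (1.3342 km) < P17 (2.9450 km) < P14 (3.4472 km) < P10 (4.1767 km) < P4 (4.6586 km) < P15 (5.3729 km) < …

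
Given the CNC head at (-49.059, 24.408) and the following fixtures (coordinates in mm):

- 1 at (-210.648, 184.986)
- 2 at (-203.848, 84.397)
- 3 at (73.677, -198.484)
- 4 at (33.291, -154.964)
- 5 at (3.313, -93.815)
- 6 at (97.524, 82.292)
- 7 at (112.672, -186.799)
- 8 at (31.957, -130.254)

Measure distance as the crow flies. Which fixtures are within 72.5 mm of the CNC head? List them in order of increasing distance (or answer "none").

Distances from (-49.059, 24.408):
1: 227.808 mm
2: 166.007 mm
3: 254.450 mm
4: 197.372 mm
5: 129.304 mm
6: 157.598 mm
7: 266.018 mm
8: 174.596 mm
Threshold 72.5 mm: none within range.

none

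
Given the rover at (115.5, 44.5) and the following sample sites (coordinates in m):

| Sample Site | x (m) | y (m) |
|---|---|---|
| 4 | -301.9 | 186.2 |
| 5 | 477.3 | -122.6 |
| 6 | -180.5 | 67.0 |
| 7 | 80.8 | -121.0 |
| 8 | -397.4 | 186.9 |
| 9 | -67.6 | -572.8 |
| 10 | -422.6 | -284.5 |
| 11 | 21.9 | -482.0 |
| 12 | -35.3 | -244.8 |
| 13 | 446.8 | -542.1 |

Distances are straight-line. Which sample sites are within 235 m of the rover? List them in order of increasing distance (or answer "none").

7

Distances from (115.5, 44.5):
4: 440.8 m
5: 398.5 m
6: 296.9 m
7: 169.1 m
8: 532.3 m
9: 643.9 m
10: 630.7 m
11: 534.8 m
12: 326.2 m
13: 673.7 m
Threshold 235 m: 7 (169.1 m) is within range.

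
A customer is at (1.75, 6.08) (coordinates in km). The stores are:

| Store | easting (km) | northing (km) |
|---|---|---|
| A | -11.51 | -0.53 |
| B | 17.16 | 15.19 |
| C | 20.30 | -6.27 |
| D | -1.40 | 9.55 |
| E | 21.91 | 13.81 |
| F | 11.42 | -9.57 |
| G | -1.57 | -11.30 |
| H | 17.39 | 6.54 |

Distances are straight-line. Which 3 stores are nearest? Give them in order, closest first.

Distances from (1.75, 6.08):
A: 14.82 km
B: 17.90 km
C: 22.29 km
D: 4.69 km
E: 21.59 km
F: 18.40 km
G: 17.69 km
H: 15.65 km
Sorted: D (4.69 km) < A (14.82 km) < H (15.65 km) < G (17.69 km) < B (17.90 km) < …

D, A, H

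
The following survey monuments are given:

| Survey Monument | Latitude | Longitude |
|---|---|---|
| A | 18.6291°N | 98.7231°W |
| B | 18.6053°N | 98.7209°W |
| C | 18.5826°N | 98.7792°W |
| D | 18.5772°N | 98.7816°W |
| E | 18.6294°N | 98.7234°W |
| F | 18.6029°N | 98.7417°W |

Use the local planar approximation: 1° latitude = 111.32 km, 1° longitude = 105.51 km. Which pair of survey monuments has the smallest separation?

Pairwise distances:
A–B: 2.6596 km
A–C: 7.8633 km
A–D: 8.4544 km
A–E: 0.0460 km
A–F: 3.5154 km
B–C: 6.6501 km
B–D: 7.1276 km
B–E: 2.6957 km
B–F: 2.2108 km
C–D: 0.6523 km
C–E: 7.8615 km
C–F: 4.5565 km
D–E: 8.4543 km
D–F: 5.0900 km
E–F: 3.5257 km
Closest pair: A–E at 0.0460 km.

A and E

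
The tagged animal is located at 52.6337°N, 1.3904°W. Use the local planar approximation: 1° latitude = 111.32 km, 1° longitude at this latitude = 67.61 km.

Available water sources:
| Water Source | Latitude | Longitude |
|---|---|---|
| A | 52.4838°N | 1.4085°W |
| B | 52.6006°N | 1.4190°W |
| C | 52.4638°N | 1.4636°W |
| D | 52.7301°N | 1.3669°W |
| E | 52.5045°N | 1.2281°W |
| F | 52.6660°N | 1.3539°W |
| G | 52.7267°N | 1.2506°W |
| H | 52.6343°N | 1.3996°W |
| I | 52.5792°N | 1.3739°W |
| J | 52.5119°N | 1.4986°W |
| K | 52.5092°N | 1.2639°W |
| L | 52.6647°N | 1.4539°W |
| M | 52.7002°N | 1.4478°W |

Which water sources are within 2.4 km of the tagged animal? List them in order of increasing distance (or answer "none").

H

Distances from 52.6337°N, 1.3904°W:
A: √((-0.1499·111.32)² + (-0.0181·67.61)²) = √(278.451564 + 1.497542) = 16.7317 km
B: √((-0.0331·111.32)² + (-0.0286·67.61)²) = √(13.576955 + 3.738987) = 4.1612 km
C: √((-0.1699·111.32)² + (-0.0732·67.61)²) = √(357.711706 + 24.493116) = 19.5501 km
D: √((0.0964·111.32)² + (0.0235·67.61)²) = √(115.159684 + 2.524397) = 10.8482 km
E: √((-0.1292·111.32)² + (0.1623·67.61)²) = √(206.857572 + 120.408989) = 18.0905 km
F: √((0.0323·111.32)² + (0.0365·67.61)²) = √(12.928598 + 6.089864) = 4.3610 km
G: √((0.0930·111.32)² + (0.1398·67.61)²) = √(107.179640 + 89.337998) = 14.0185 km
H: √((0.0006·111.32)² + (-0.0092·67.61)²) = √(0.004461 + 0.386899) = 0.6256 km
I: √((-0.0545·111.32)² + (0.0165·67.61)²) = √(36.807761 + 1.244485) = 6.1687 km
J: √((-0.1218·111.32)² + (-0.1082·67.61)²) = √(183.840407 + 53.515106) = 15.4063 km
K: √((-0.1245·111.32)² + (0.1265·67.61)²) = √(192.081305 + 73.148079) = 16.2859 km
L: √((0.0310·111.32)² + (-0.0635·67.61)²) = √(11.908849 + 18.431867) = 5.5082 km
M: √((0.0665·111.32)² + (-0.0574·67.61)²) = √(54.801152 + 15.060717) = 8.3583 km
Threshold 2.4 km: H (0.6256 km) is within range.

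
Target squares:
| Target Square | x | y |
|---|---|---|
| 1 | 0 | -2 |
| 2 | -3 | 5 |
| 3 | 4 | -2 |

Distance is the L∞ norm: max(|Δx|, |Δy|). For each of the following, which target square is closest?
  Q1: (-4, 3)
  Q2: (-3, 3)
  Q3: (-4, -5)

Q1→2; Q2→2; Q3→1

Q1 at (-4, 3):
  1: 5
  2: 2
  3: 8
  → nearest: 2 (2)
Q2 at (-3, 3):
  1: 5
  2: 2
  3: 7
  → nearest: 2 (2)
Q3 at (-4, -5):
  1: 4
  2: 10
  3: 8
  → nearest: 1 (4)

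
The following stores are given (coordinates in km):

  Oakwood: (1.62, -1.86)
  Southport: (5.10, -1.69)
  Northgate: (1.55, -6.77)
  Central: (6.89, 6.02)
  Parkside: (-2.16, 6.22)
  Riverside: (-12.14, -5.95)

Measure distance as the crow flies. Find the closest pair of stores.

Pairwise distances:
Oakwood–Southport: 3.48 km
Oakwood–Northgate: 4.91 km
Oakwood–Central: 9.48 km
Oakwood–Parkside: 8.92 km
Oakwood–Riverside: 14.35 km
Southport–Northgate: 6.20 km
Southport–Central: 7.92 km
Southport–Parkside: 10.74 km
Southport–Riverside: 17.76 km
Northgate–Central: 13.86 km
Northgate–Parkside: 13.51 km
Northgate–Riverside: 13.71 km
Central–Parkside: 9.05 km
Central–Riverside: 22.48 km
Parkside–Riverside: 15.74 km
Closest pair: Oakwood–Southport at 3.48 km.

Oakwood and Southport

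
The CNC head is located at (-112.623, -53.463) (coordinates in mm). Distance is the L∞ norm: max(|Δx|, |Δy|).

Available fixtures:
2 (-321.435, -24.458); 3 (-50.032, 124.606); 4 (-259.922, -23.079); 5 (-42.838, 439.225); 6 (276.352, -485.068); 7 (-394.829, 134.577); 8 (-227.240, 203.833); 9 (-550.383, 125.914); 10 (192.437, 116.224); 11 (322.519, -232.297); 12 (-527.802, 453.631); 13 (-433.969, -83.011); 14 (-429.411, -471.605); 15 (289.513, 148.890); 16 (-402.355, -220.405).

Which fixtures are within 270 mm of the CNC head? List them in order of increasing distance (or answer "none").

Distances from (-112.623, -53.463):
2: max(|-208.812|, |29.005|) = 208.812 mm
3: max(|62.591|, |178.069|) = 178.069 mm
4: max(|-147.299|, |30.384|) = 147.299 mm
5: max(|69.785|, |492.688|) = 492.688 mm
6: max(|388.975|, |-431.605|) = 431.605 mm
7: max(|-282.206|, |188.040|) = 282.206 mm
8: max(|-114.617|, |257.296|) = 257.296 mm
9: max(|-437.760|, |179.377|) = 437.760 mm
10: max(|305.060|, |169.687|) = 305.060 mm
11: max(|435.142|, |-178.834|) = 435.142 mm
12: max(|-415.179|, |507.094|) = 507.094 mm
13: max(|-321.346|, |-29.548|) = 321.346 mm
14: max(|-316.788|, |-418.142|) = 418.142 mm
15: max(|402.136|, |202.353|) = 402.136 mm
16: max(|-289.732|, |-166.942|) = 289.732 mm
Threshold 270 mm: 4 (147.299 mm), 3 (178.069 mm), 2 (208.812 mm), 8 (257.296 mm) are within range.

4, 3, 2, 8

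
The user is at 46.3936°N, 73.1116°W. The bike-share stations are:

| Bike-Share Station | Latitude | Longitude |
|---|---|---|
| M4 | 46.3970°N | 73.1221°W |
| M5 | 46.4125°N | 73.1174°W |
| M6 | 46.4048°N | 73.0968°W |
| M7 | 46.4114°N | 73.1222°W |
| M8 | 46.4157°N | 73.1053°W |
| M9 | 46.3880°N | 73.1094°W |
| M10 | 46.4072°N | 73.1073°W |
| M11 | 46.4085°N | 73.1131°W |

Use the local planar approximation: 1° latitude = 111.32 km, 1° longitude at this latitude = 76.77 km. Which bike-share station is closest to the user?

Distances from 46.3936°N, 73.1116°W:
M4: √((0.0034·111.32)² + (-0.0105·76.77)²) = √(0.143253 + 0.649773) = 0.8905 km
M5: √((0.0189·111.32)² + (-0.0058·76.77)²) = √(4.426597 + 0.198262) = 2.1505 km
M6: √((0.0112·111.32)² + (0.0148·76.77)²) = √(1.554470 + 1.290941) = 1.6868 km
M7: √((0.0178·111.32)² + (-0.0106·76.77)²) = √(3.926326 + 0.662209) = 2.1421 km
M8: √((0.0221·111.32)² + (0.0063·76.77)²) = √(6.052446 + 0.233918) = 2.5073 km
M9: √((-0.0056·111.32)² + (0.0022·76.77)²) = √(0.388618 + 0.028525) = 0.6459 km
M10: √((0.0136·111.32)² + (0.0043·76.77)²) = √(2.292051 + 0.108973) = 1.5495 km
M11: √((0.0149·111.32)² + (-0.0015·76.77)²) = √(2.751180 + 0.013261) = 1.6627 km
Minimum: M9 at 0.6459 km.

M9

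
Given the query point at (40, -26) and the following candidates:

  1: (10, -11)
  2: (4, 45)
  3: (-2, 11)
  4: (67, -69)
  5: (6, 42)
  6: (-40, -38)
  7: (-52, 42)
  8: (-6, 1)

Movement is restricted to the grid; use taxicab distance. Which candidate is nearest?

Distances from (40, -26):
1: 45
2: 107
3: 79
4: 70
5: 102
6: 92
7: 160
8: 73
Minimum: 1 at 45.

1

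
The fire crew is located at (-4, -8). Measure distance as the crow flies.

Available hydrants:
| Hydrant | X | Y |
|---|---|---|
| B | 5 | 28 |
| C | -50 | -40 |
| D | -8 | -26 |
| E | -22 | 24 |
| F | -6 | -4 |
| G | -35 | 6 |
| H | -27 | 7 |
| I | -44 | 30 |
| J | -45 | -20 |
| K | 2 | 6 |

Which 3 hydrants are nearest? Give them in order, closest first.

Distances from (-4, -8):
B: √((9)² + (36)²) = √(81.000 + 1296.000) = 37.1
C: √((-46)² + (-32)²) = √(2116.000 + 1024.000) = 56.0
D: √((-4)² + (-18)²) = √(16.000 + 324.000) = 18.4
E: √((-18)² + (32)²) = √(324.000 + 1024.000) = 36.7
F: √((-2)² + (4)²) = √(4.000 + 16.000) = 4.5
G: √((-31)² + (14)²) = √(961.000 + 196.000) = 34.0
H: √((-23)² + (15)²) = √(529.000 + 225.000) = 27.5
I: √((-40)² + (38)²) = √(1600.000 + 1444.000) = 55.2
J: √((-41)² + (-12)²) = √(1681.000 + 144.000) = 42.7
K: √((6)² + (14)²) = √(36.000 + 196.000) = 15.2
Sorted: F (4.5) < K (15.2) < D (18.4) < H (27.5) < G (34.0) < …

F, K, D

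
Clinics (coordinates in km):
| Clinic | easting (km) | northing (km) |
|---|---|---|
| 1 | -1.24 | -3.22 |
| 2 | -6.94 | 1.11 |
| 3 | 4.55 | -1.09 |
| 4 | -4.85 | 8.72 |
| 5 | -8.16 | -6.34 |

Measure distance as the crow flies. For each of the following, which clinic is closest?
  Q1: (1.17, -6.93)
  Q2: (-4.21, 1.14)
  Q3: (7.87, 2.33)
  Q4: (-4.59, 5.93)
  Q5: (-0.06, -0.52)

Q1→1; Q2→2; Q3→3; Q4→4; Q5→1

Q1 at (1.17, -6.93):
  1: √((-2.41)² + (3.71)²) = √(5.8081 + 13.7641) = 4.42 km
  2: √((-8.11)² + (8.04)²) = √(65.7721 + 64.6416) = 11.42 km
  3: √((3.38)² + (5.84)²) = √(11.4244 + 34.1056) = 6.75 km
  4: √((-6.02)² + (15.65)²) = √(36.2404 + 244.9225) = 16.77 km
  5: √((-9.33)² + (0.59)²) = √(87.0489 + 0.3481) = 9.35 km
  → nearest: 1 (4.42 km)
Q2 at (-4.21, 1.14):
  1: √((2.97)² + (-4.36)²) = √(8.8209 + 19.0096) = 5.28 km
  2: √((-2.73)² + (-0.03)²) = √(7.4529 + 0.0009) = 2.73 km
  3: √((8.76)² + (-2.23)²) = √(76.7376 + 4.9729) = 9.04 km
  4: √((-0.64)² + (7.58)²) = √(0.4096 + 57.4564) = 7.61 km
  5: √((-3.95)² + (-7.48)²) = √(15.6025 + 55.9504) = 8.46 km
  → nearest: 2 (2.73 km)
Q3 at (7.87, 2.33):
  1: √((-9.11)² + (-5.55)²) = √(82.9921 + 30.8025) = 10.67 km
  2: √((-14.81)² + (-1.22)²) = √(219.3361 + 1.4884) = 14.86 km
  3: √((-3.32)² + (-3.42)²) = √(11.0224 + 11.6964) = 4.77 km
  4: √((-12.72)² + (6.39)²) = √(161.7984 + 40.8321) = 14.23 km
  5: √((-16.03)² + (-8.67)²) = √(256.9609 + 75.1689) = 18.22 km
  → nearest: 3 (4.77 km)
Q4 at (-4.59, 5.93):
  1: √((3.35)² + (-9.15)²) = √(11.2225 + 83.7225) = 9.74 km
  2: √((-2.35)² + (-4.82)²) = √(5.5225 + 23.2324) = 5.36 km
  3: √((9.14)² + (-7.02)²) = √(83.5396 + 49.2804) = 11.52 km
  4: √((-0.26)² + (2.79)²) = √(0.0676 + 7.7841) = 2.80 km
  5: √((-3.57)² + (-12.27)²) = √(12.7449 + 150.5529) = 12.78 km
  → nearest: 4 (2.80 km)
Q5 at (-0.06, -0.52):
  1: √((-1.18)² + (-2.70)²) = √(1.3924 + 7.2900) = 2.95 km
  2: √((-6.88)² + (1.63)²) = √(47.3344 + 2.6569) = 7.07 km
  3: √((4.61)² + (-0.57)²) = √(21.2521 + 0.3249) = 4.65 km
  4: √((-4.79)² + (9.24)²) = √(22.9441 + 85.3776) = 10.41 km
  5: √((-8.10)² + (-5.82)²) = √(65.6100 + 33.8724) = 9.97 km
  → nearest: 1 (2.95 km)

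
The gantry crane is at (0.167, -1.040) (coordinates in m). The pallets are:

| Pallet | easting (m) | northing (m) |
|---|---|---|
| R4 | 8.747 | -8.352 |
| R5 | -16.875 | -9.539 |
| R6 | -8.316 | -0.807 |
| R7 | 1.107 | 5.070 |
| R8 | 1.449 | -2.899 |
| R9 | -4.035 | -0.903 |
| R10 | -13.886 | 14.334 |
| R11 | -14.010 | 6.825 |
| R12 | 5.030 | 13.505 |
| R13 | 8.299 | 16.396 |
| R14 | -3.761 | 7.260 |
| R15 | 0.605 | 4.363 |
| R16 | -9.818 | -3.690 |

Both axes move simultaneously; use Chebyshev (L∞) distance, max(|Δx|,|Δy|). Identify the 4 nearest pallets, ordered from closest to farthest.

Distances from (0.167, -1.040):
R4: max(|8.580|, |-7.312|) = 8.580 m
R5: max(|-17.042|, |-8.499|) = 17.042 m
R6: max(|-8.483|, |0.233|) = 8.483 m
R7: max(|0.940|, |6.110|) = 6.110 m
R8: max(|1.282|, |-1.859|) = 1.859 m
R9: max(|-4.202|, |0.137|) = 4.202 m
R10: max(|-14.053|, |15.374|) = 15.374 m
R11: max(|-14.177|, |7.865|) = 14.177 m
R12: max(|4.863|, |14.545|) = 14.545 m
R13: max(|8.132|, |17.436|) = 17.436 m
R14: max(|-3.928|, |8.300|) = 8.300 m
R15: max(|0.438|, |5.403|) = 5.403 m
R16: max(|-9.985|, |-2.650|) = 9.985 m
Sorted: R8 (1.859 m) < R9 (4.202 m) < R15 (5.403 m) < R7 (6.110 m) < R14 (8.300 m) < R6 (8.483 m) < …

R8, R9, R15, R7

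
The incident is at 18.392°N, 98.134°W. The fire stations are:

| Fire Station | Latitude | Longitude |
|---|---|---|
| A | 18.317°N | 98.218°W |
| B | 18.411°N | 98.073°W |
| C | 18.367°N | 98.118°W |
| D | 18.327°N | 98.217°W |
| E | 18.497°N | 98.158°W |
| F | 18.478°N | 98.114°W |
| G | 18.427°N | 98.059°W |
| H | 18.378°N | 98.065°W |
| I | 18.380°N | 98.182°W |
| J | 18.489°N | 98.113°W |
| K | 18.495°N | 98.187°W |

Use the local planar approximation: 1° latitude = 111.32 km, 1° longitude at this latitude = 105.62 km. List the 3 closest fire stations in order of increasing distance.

Distances from 18.392°N, 98.134°W:
A: 12.183 km
B: 6.781 km
C: 3.256 km
D: 11.367 km
E: 11.960 km
F: 9.804 km
G: 8.828 km
H: 7.453 km
I: 5.243 km
J: 11.023 km
K: 12.759 km
Sorted: C (3.256 km) < I (5.243 km) < B (6.781 km) < H (7.453 km) < G (8.828 km) < …

C, I, B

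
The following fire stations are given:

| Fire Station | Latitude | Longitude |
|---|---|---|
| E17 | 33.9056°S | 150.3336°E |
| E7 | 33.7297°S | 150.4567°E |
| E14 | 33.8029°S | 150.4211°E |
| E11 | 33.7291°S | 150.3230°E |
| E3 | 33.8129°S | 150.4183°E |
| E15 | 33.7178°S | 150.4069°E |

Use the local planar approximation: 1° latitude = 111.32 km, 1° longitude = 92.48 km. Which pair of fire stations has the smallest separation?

E14 and E3

Pairwise distances:
E17–E7: 22.6501 km
E17–E14: 14.0066 km
E17–E11: 19.6724 km
E17–E3: 12.9555 km
E17–E15: 21.9775 km
E7–E14: 8.7886 km
E7–E11: 12.3648 km
E7–E3: 9.9193 km
E7–E15: 4.7922 km
E14–E11: 12.2393 km
E14–E3: 1.1429 km
E14–E15: 9.5639 km
E11–E3: 12.8335 km
E11–E15: 7.8604 km
E3–E15: 10.6389 km
Closest pair: E14–E3 at 1.1429 km.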